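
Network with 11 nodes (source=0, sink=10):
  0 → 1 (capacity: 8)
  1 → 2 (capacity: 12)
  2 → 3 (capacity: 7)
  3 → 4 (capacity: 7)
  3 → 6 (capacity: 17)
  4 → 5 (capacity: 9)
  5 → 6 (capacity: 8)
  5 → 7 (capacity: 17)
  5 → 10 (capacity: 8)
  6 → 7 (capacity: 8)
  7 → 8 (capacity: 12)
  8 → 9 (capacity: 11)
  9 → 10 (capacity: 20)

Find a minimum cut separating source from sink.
Min cut value = 7, edges: (2,3)

Min cut value: 7
Partition: S = [0, 1, 2], T = [3, 4, 5, 6, 7, 8, 9, 10]
Cut edges: (2,3)

By max-flow min-cut theorem, max flow = min cut = 7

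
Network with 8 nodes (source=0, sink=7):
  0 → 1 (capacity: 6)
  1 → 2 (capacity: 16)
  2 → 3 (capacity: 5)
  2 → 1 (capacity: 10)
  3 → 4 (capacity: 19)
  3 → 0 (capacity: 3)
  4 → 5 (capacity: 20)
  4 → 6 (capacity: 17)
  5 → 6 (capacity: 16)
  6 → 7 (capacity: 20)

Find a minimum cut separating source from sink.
Min cut value = 5, edges: (2,3)

Min cut value: 5
Partition: S = [0, 1, 2], T = [3, 4, 5, 6, 7]
Cut edges: (2,3)

By max-flow min-cut theorem, max flow = min cut = 5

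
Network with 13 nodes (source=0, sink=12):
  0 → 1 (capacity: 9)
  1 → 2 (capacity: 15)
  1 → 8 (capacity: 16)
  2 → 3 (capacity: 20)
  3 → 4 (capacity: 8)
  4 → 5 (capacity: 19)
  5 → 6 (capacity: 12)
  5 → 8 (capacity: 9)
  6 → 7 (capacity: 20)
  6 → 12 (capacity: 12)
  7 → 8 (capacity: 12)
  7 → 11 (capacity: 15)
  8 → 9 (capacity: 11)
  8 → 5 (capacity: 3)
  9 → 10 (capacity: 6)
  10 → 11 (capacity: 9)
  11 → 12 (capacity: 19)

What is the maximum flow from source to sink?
Maximum flow = 9

Max flow: 9

Flow assignment:
  0 → 1: 9/9
  1 → 8: 9/16
  5 → 6: 3/12
  6 → 12: 3/12
  8 → 9: 6/11
  8 → 5: 3/3
  9 → 10: 6/6
  10 → 11: 6/9
  11 → 12: 6/19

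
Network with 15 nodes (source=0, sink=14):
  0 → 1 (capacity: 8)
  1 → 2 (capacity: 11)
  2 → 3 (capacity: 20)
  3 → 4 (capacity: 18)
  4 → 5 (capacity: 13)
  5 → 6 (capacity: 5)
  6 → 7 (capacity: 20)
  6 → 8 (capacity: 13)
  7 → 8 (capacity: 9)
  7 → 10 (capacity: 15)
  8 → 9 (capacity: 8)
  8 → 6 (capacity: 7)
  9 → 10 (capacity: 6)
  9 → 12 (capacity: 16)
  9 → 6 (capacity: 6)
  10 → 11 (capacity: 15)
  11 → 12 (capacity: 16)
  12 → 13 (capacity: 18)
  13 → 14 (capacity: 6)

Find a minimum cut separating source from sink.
Min cut value = 5, edges: (5,6)

Min cut value: 5
Partition: S = [0, 1, 2, 3, 4, 5], T = [6, 7, 8, 9, 10, 11, 12, 13, 14]
Cut edges: (5,6)

By max-flow min-cut theorem, max flow = min cut = 5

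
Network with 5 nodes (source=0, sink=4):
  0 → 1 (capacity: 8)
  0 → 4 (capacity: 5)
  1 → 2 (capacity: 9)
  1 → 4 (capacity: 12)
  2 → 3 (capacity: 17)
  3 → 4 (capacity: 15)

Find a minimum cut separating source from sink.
Min cut value = 13, edges: (0,1), (0,4)

Min cut value: 13
Partition: S = [0], T = [1, 2, 3, 4]
Cut edges: (0,1), (0,4)

By max-flow min-cut theorem, max flow = min cut = 13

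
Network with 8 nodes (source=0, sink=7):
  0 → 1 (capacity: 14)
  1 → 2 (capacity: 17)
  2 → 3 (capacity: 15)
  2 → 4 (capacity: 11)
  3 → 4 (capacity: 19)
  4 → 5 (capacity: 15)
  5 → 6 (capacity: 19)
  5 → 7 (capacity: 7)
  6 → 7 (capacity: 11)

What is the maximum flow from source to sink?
Maximum flow = 14

Max flow: 14

Flow assignment:
  0 → 1: 14/14
  1 → 2: 14/17
  2 → 3: 3/15
  2 → 4: 11/11
  3 → 4: 3/19
  4 → 5: 14/15
  5 → 6: 7/19
  5 → 7: 7/7
  6 → 7: 7/11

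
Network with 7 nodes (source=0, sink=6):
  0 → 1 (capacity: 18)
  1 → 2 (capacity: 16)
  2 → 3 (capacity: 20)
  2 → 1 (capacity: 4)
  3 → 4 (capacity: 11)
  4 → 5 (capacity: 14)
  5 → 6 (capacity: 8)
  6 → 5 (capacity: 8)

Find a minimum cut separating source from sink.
Min cut value = 8, edges: (5,6)

Min cut value: 8
Partition: S = [0, 1, 2, 3, 4, 5], T = [6]
Cut edges: (5,6)

By max-flow min-cut theorem, max flow = min cut = 8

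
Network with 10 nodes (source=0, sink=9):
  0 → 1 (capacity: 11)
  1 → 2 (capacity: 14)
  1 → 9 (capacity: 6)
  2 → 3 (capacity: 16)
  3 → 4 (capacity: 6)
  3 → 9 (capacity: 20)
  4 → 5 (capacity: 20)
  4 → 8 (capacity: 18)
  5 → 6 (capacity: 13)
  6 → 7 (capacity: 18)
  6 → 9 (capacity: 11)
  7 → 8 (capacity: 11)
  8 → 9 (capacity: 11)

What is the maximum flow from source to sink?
Maximum flow = 11

Max flow: 11

Flow assignment:
  0 → 1: 11/11
  1 → 2: 5/14
  1 → 9: 6/6
  2 → 3: 5/16
  3 → 9: 5/20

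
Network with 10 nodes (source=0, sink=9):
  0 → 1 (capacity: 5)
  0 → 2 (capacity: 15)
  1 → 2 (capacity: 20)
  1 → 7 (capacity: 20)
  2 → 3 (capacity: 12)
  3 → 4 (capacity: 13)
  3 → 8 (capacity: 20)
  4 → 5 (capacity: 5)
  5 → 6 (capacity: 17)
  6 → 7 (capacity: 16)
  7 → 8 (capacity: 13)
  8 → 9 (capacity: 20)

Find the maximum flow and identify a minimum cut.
Max flow = 17, Min cut edges: (0,1), (2,3)

Maximum flow: 17
Minimum cut: (0,1), (2,3)
Partition: S = [0, 2], T = [1, 3, 4, 5, 6, 7, 8, 9]

Max-flow min-cut theorem verified: both equal 17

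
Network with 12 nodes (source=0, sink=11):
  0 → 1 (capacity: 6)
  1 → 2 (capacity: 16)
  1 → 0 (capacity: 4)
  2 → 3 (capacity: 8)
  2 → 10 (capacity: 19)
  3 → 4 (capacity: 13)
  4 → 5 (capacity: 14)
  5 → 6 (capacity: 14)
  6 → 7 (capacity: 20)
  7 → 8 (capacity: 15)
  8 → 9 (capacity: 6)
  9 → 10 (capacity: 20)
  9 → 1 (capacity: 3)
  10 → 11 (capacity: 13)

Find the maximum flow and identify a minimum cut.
Max flow = 6, Min cut edges: (0,1)

Maximum flow: 6
Minimum cut: (0,1)
Partition: S = [0], T = [1, 2, 3, 4, 5, 6, 7, 8, 9, 10, 11]

Max-flow min-cut theorem verified: both equal 6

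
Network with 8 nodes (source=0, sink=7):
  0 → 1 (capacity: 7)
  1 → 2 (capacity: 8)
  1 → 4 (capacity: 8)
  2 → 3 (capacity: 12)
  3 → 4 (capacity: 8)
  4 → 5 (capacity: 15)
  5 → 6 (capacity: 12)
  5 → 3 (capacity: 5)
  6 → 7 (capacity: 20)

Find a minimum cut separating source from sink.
Min cut value = 7, edges: (0,1)

Min cut value: 7
Partition: S = [0], T = [1, 2, 3, 4, 5, 6, 7]
Cut edges: (0,1)

By max-flow min-cut theorem, max flow = min cut = 7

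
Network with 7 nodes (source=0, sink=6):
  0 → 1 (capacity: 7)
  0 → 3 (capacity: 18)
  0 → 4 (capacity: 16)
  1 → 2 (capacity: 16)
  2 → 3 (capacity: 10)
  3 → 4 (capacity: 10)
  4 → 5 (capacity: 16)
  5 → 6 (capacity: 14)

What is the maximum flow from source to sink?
Maximum flow = 14

Max flow: 14

Flow assignment:
  0 → 1: 7/7
  0 → 3: 3/18
  0 → 4: 4/16
  1 → 2: 7/16
  2 → 3: 7/10
  3 → 4: 10/10
  4 → 5: 14/16
  5 → 6: 14/14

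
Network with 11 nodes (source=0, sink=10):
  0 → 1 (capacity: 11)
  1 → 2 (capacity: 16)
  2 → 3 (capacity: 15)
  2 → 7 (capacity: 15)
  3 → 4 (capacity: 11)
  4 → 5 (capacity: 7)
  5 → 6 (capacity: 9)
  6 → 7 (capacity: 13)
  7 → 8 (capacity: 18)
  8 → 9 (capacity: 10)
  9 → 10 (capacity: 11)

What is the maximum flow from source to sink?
Maximum flow = 10

Max flow: 10

Flow assignment:
  0 → 1: 10/11
  1 → 2: 10/16
  2 → 7: 10/15
  7 → 8: 10/18
  8 → 9: 10/10
  9 → 10: 10/11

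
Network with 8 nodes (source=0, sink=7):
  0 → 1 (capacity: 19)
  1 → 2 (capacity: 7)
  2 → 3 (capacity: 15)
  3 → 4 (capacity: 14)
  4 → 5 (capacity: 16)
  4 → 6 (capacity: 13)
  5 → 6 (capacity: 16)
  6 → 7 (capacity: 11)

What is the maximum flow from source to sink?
Maximum flow = 7

Max flow: 7

Flow assignment:
  0 → 1: 7/19
  1 → 2: 7/7
  2 → 3: 7/15
  3 → 4: 7/14
  4 → 6: 7/13
  6 → 7: 7/11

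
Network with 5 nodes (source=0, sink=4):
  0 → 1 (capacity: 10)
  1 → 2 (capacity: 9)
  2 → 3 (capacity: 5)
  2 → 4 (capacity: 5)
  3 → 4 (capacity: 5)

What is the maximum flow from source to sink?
Maximum flow = 9

Max flow: 9

Flow assignment:
  0 → 1: 9/10
  1 → 2: 9/9
  2 → 3: 4/5
  2 → 4: 5/5
  3 → 4: 4/5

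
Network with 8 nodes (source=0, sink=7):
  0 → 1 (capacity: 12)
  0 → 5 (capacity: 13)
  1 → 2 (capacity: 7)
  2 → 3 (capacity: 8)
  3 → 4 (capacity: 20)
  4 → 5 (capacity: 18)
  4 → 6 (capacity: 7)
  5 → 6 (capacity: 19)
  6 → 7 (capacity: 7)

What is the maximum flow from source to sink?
Maximum flow = 7

Max flow: 7

Flow assignment:
  0 → 1: 7/12
  1 → 2: 7/7
  2 → 3: 7/8
  3 → 4: 7/20
  4 → 5: 7/18
  5 → 6: 7/19
  6 → 7: 7/7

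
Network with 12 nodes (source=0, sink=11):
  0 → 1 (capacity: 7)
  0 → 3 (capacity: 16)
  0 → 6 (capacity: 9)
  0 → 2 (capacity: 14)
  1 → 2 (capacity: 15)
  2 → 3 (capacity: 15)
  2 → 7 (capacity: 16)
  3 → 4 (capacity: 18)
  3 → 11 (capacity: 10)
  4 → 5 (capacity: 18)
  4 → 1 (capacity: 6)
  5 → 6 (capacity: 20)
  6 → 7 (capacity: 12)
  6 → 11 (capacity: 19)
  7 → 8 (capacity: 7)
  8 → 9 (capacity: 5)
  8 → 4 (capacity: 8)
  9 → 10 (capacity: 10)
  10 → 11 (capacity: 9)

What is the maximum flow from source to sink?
Maximum flow = 34

Max flow: 34

Flow assignment:
  0 → 1: 7/7
  0 → 3: 14/16
  0 → 6: 1/9
  0 → 2: 12/14
  1 → 2: 7/15
  2 → 3: 12/15
  2 → 7: 7/16
  3 → 4: 16/18
  3 → 11: 10/10
  4 → 5: 18/18
  5 → 6: 18/20
  6 → 11: 19/19
  7 → 8: 7/7
  8 → 9: 5/5
  8 → 4: 2/8
  9 → 10: 5/10
  10 → 11: 5/9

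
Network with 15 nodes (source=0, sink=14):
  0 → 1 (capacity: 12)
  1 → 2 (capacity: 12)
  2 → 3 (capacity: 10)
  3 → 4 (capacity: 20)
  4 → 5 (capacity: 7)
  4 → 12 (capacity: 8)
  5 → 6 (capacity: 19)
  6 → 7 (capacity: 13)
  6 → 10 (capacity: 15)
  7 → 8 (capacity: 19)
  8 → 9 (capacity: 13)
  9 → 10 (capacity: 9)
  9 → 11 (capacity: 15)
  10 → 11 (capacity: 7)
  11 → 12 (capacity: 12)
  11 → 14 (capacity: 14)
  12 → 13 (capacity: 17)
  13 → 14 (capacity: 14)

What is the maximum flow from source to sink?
Maximum flow = 10

Max flow: 10

Flow assignment:
  0 → 1: 10/12
  1 → 2: 10/12
  2 → 3: 10/10
  3 → 4: 10/20
  4 → 5: 2/7
  4 → 12: 8/8
  5 → 6: 2/19
  6 → 10: 2/15
  10 → 11: 2/7
  11 → 14: 2/14
  12 → 13: 8/17
  13 → 14: 8/14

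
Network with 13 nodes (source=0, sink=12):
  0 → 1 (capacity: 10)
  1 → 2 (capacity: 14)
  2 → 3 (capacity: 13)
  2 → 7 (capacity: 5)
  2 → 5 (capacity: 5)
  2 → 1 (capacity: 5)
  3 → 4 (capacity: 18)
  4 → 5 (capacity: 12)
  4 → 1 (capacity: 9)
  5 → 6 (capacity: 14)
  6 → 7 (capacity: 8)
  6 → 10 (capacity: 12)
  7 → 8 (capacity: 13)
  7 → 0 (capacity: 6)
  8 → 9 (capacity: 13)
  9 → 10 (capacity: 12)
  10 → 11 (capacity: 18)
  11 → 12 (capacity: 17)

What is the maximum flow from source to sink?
Maximum flow = 10

Max flow: 10

Flow assignment:
  0 → 1: 10/10
  1 → 2: 10/14
  2 → 7: 5/5
  2 → 5: 5/5
  5 → 6: 5/14
  6 → 10: 5/12
  7 → 8: 5/13
  8 → 9: 5/13
  9 → 10: 5/12
  10 → 11: 10/18
  11 → 12: 10/17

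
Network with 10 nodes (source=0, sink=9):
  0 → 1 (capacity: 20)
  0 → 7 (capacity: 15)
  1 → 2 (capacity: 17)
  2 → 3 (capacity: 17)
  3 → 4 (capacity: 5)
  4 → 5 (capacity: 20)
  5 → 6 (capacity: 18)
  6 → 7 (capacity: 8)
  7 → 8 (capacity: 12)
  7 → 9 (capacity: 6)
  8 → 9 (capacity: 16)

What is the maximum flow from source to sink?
Maximum flow = 18

Max flow: 18

Flow assignment:
  0 → 1: 5/20
  0 → 7: 13/15
  1 → 2: 5/17
  2 → 3: 5/17
  3 → 4: 5/5
  4 → 5: 5/20
  5 → 6: 5/18
  6 → 7: 5/8
  7 → 8: 12/12
  7 → 9: 6/6
  8 → 9: 12/16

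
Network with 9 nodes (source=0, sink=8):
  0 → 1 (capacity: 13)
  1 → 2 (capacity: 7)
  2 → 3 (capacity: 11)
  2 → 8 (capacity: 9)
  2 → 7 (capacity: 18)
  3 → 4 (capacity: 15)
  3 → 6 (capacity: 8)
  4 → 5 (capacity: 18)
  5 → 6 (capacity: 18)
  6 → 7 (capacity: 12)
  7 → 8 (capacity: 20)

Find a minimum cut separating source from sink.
Min cut value = 7, edges: (1,2)

Min cut value: 7
Partition: S = [0, 1], T = [2, 3, 4, 5, 6, 7, 8]
Cut edges: (1,2)

By max-flow min-cut theorem, max flow = min cut = 7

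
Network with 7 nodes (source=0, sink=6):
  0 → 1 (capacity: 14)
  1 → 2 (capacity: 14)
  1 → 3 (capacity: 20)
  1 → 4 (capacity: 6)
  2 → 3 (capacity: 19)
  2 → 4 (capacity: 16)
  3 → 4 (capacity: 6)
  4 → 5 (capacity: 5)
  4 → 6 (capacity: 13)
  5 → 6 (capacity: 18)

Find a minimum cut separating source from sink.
Min cut value = 14, edges: (0,1)

Min cut value: 14
Partition: S = [0], T = [1, 2, 3, 4, 5, 6]
Cut edges: (0,1)

By max-flow min-cut theorem, max flow = min cut = 14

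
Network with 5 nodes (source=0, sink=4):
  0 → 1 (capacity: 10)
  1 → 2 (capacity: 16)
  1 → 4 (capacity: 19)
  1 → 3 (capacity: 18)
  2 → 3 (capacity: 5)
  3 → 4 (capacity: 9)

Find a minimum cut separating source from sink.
Min cut value = 10, edges: (0,1)

Min cut value: 10
Partition: S = [0], T = [1, 2, 3, 4]
Cut edges: (0,1)

By max-flow min-cut theorem, max flow = min cut = 10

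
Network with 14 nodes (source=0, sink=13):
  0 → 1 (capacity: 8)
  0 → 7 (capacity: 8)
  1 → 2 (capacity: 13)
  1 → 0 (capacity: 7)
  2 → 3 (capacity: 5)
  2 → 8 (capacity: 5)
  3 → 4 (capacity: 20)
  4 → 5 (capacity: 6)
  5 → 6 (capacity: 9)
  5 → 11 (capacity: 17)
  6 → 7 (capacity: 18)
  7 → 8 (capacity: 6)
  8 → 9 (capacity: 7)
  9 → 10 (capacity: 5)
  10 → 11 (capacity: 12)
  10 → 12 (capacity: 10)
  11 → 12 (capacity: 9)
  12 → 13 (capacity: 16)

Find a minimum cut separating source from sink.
Min cut value = 10, edges: (2,3), (9,10)

Min cut value: 10
Partition: S = [0, 1, 2, 6, 7, 8, 9], T = [3, 4, 5, 10, 11, 12, 13]
Cut edges: (2,3), (9,10)

By max-flow min-cut theorem, max flow = min cut = 10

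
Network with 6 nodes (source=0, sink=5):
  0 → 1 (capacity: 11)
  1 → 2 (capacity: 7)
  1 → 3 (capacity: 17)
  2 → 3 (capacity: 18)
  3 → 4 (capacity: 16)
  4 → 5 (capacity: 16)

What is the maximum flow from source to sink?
Maximum flow = 11

Max flow: 11

Flow assignment:
  0 → 1: 11/11
  1 → 3: 11/17
  3 → 4: 11/16
  4 → 5: 11/16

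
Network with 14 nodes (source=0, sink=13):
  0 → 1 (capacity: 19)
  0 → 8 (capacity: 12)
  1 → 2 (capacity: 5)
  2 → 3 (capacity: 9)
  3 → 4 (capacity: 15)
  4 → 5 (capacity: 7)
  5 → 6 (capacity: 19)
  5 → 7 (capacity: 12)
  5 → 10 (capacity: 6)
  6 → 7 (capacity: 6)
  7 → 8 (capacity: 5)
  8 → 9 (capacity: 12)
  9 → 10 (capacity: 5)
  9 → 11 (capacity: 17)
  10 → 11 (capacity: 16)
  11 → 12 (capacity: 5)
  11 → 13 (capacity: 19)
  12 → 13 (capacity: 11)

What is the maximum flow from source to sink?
Maximum flow = 17

Max flow: 17

Flow assignment:
  0 → 1: 5/19
  0 → 8: 12/12
  1 → 2: 5/5
  2 → 3: 5/9
  3 → 4: 5/15
  4 → 5: 5/7
  5 → 10: 5/6
  8 → 9: 12/12
  9 → 11: 12/17
  10 → 11: 5/16
  11 → 13: 17/19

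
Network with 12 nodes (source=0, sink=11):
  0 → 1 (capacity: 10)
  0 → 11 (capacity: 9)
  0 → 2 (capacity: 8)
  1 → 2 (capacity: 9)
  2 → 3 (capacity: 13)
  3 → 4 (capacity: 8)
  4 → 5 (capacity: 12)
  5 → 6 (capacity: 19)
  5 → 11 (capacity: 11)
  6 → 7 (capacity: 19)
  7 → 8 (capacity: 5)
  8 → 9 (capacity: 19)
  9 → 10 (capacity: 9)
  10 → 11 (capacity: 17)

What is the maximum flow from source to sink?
Maximum flow = 17

Max flow: 17

Flow assignment:
  0 → 1: 8/10
  0 → 11: 9/9
  1 → 2: 8/9
  2 → 3: 8/13
  3 → 4: 8/8
  4 → 5: 8/12
  5 → 11: 8/11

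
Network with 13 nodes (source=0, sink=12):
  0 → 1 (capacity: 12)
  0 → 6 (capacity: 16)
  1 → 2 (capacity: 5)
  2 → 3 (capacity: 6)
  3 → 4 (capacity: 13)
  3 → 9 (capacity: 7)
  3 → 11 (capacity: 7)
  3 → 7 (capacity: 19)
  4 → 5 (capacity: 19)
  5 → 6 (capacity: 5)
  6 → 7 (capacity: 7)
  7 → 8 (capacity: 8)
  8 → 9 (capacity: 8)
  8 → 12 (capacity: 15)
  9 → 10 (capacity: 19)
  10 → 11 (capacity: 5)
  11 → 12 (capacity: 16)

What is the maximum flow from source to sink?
Maximum flow = 12

Max flow: 12

Flow assignment:
  0 → 1: 5/12
  0 → 6: 7/16
  1 → 2: 5/5
  2 → 3: 5/6
  3 → 11: 5/7
  6 → 7: 7/7
  7 → 8: 7/8
  8 → 12: 7/15
  11 → 12: 5/16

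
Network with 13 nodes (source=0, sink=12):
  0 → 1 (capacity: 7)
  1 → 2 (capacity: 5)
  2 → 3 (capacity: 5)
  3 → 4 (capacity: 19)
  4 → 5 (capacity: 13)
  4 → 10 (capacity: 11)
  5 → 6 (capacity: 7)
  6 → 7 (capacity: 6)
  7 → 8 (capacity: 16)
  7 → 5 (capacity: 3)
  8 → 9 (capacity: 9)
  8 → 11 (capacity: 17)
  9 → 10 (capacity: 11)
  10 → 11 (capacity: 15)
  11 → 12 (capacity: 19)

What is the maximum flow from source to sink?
Maximum flow = 5

Max flow: 5

Flow assignment:
  0 → 1: 5/7
  1 → 2: 5/5
  2 → 3: 5/5
  3 → 4: 5/19
  4 → 10: 5/11
  10 → 11: 5/15
  11 → 12: 5/19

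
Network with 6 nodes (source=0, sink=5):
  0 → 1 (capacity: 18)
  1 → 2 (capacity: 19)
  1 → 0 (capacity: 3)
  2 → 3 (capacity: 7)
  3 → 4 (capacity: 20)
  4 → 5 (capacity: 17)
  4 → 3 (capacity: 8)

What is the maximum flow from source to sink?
Maximum flow = 7

Max flow: 7

Flow assignment:
  0 → 1: 7/18
  1 → 2: 7/19
  2 → 3: 7/7
  3 → 4: 7/20
  4 → 5: 7/17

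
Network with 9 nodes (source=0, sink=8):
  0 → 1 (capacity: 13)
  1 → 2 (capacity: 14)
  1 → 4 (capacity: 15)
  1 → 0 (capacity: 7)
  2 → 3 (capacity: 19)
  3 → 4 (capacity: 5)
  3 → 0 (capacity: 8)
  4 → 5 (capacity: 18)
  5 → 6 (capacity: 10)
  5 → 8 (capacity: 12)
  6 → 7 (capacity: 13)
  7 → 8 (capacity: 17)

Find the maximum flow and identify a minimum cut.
Max flow = 13, Min cut edges: (0,1)

Maximum flow: 13
Minimum cut: (0,1)
Partition: S = [0], T = [1, 2, 3, 4, 5, 6, 7, 8]

Max-flow min-cut theorem verified: both equal 13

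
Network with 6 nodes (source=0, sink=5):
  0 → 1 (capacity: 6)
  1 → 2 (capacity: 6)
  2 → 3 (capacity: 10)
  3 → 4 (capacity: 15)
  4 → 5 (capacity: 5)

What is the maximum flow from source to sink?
Maximum flow = 5

Max flow: 5

Flow assignment:
  0 → 1: 5/6
  1 → 2: 5/6
  2 → 3: 5/10
  3 → 4: 5/15
  4 → 5: 5/5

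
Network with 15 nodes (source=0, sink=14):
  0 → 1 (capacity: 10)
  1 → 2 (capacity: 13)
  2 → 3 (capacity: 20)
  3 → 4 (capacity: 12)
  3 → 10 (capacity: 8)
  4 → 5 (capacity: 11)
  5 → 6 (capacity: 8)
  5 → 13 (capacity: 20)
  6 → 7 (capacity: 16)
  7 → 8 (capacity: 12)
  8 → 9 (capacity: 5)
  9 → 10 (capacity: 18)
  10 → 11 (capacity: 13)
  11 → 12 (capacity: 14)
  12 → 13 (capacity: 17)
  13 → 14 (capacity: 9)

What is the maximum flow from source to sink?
Maximum flow = 9

Max flow: 9

Flow assignment:
  0 → 1: 9/10
  1 → 2: 9/13
  2 → 3: 9/20
  3 → 4: 9/12
  4 → 5: 9/11
  5 → 13: 9/20
  13 → 14: 9/9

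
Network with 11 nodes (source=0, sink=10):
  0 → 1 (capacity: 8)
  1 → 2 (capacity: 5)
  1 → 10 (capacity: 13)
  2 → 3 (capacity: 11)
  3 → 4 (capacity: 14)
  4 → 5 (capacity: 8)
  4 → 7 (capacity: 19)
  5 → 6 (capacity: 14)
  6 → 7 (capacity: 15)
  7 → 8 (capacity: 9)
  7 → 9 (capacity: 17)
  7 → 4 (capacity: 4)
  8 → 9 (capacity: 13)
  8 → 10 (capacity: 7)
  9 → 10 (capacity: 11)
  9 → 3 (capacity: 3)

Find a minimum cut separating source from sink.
Min cut value = 8, edges: (0,1)

Min cut value: 8
Partition: S = [0], T = [1, 2, 3, 4, 5, 6, 7, 8, 9, 10]
Cut edges: (0,1)

By max-flow min-cut theorem, max flow = min cut = 8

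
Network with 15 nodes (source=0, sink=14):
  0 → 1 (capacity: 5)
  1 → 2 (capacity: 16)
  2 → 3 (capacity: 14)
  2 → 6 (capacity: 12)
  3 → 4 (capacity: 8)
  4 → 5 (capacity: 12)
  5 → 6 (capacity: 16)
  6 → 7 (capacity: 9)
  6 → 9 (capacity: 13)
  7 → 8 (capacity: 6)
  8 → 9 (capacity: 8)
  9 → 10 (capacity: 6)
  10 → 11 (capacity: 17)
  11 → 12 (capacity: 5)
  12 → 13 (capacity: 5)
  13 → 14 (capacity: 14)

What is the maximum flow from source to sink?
Maximum flow = 5

Max flow: 5

Flow assignment:
  0 → 1: 5/5
  1 → 2: 5/16
  2 → 6: 5/12
  6 → 9: 5/13
  9 → 10: 5/6
  10 → 11: 5/17
  11 → 12: 5/5
  12 → 13: 5/5
  13 → 14: 5/14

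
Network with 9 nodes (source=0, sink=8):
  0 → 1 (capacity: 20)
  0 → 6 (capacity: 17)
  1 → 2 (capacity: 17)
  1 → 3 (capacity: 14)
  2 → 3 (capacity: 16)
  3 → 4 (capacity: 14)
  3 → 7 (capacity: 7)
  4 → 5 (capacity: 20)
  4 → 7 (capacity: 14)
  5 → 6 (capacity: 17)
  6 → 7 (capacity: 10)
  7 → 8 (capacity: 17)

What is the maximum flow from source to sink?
Maximum flow = 17

Max flow: 17

Flow assignment:
  0 → 1: 17/20
  1 → 2: 6/17
  1 → 3: 11/14
  2 → 3: 6/16
  3 → 4: 13/14
  3 → 7: 4/7
  4 → 7: 13/14
  7 → 8: 17/17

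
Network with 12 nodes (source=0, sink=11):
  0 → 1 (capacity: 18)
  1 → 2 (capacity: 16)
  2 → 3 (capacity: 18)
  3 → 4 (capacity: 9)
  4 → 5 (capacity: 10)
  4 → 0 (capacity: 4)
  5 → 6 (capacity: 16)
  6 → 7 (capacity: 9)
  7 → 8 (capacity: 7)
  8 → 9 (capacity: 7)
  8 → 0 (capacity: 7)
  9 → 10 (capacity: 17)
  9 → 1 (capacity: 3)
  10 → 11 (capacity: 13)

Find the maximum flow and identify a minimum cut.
Max flow = 7, Min cut edges: (8,9)

Maximum flow: 7
Minimum cut: (8,9)
Partition: S = [0, 1, 2, 3, 4, 5, 6, 7, 8], T = [9, 10, 11]

Max-flow min-cut theorem verified: both equal 7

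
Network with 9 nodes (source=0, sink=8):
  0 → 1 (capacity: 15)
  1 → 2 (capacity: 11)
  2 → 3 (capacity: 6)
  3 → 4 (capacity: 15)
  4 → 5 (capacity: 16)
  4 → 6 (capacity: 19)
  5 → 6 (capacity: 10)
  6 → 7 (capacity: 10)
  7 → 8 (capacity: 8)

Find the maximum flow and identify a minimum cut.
Max flow = 6, Min cut edges: (2,3)

Maximum flow: 6
Minimum cut: (2,3)
Partition: S = [0, 1, 2], T = [3, 4, 5, 6, 7, 8]

Max-flow min-cut theorem verified: both equal 6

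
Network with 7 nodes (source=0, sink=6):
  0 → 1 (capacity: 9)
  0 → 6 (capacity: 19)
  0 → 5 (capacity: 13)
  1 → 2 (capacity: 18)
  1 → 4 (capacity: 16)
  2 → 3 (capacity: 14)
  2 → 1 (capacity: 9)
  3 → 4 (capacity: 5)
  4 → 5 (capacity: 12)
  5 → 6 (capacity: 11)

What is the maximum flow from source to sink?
Maximum flow = 30

Max flow: 30

Flow assignment:
  0 → 1: 9/9
  0 → 6: 19/19
  0 → 5: 2/13
  1 → 4: 9/16
  4 → 5: 9/12
  5 → 6: 11/11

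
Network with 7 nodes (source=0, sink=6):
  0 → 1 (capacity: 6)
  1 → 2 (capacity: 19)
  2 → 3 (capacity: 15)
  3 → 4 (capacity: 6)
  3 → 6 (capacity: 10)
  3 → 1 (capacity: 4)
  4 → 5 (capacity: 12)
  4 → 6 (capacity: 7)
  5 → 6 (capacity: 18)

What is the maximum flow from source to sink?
Maximum flow = 6

Max flow: 6

Flow assignment:
  0 → 1: 6/6
  1 → 2: 6/19
  2 → 3: 6/15
  3 → 6: 6/10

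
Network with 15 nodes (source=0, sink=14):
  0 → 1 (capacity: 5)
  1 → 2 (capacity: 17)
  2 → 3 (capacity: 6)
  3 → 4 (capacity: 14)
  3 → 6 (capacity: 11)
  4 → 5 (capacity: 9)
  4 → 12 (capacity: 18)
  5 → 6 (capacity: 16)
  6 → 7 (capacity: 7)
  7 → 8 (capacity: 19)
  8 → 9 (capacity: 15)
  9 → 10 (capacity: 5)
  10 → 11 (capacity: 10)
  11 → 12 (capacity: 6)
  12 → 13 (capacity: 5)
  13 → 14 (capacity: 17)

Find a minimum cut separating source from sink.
Min cut value = 5, edges: (12,13)

Min cut value: 5
Partition: S = [0, 1, 2, 3, 4, 5, 6, 7, 8, 9, 10, 11, 12], T = [13, 14]
Cut edges: (12,13)

By max-flow min-cut theorem, max flow = min cut = 5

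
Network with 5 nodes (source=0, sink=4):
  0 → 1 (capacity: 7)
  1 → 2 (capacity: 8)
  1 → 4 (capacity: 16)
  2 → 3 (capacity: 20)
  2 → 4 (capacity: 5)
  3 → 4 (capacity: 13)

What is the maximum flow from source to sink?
Maximum flow = 7

Max flow: 7

Flow assignment:
  0 → 1: 7/7
  1 → 4: 7/16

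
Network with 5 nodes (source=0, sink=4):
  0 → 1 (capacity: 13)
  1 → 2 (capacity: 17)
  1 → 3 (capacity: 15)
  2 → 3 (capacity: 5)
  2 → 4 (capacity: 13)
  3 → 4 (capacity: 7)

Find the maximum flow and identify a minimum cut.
Max flow = 13, Min cut edges: (0,1)

Maximum flow: 13
Minimum cut: (0,1)
Partition: S = [0], T = [1, 2, 3, 4]

Max-flow min-cut theorem verified: both equal 13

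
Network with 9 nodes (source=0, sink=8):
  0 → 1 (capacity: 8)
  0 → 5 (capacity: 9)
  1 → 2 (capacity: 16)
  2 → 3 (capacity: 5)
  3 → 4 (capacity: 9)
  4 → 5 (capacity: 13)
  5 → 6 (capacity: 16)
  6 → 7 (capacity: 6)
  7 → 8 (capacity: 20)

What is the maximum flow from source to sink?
Maximum flow = 6

Max flow: 6

Flow assignment:
  0 → 1: 5/8
  0 → 5: 1/9
  1 → 2: 5/16
  2 → 3: 5/5
  3 → 4: 5/9
  4 → 5: 5/13
  5 → 6: 6/16
  6 → 7: 6/6
  7 → 8: 6/20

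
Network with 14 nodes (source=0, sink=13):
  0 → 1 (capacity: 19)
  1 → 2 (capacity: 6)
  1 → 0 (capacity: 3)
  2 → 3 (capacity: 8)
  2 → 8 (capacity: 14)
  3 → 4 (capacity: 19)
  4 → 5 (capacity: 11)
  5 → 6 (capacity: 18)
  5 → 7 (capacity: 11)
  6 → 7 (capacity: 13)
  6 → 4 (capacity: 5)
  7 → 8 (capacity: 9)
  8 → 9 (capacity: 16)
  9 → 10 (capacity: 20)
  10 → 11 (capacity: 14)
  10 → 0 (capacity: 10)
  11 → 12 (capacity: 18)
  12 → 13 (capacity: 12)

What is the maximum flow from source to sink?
Maximum flow = 6

Max flow: 6

Flow assignment:
  0 → 1: 6/19
  1 → 2: 6/6
  2 → 8: 6/14
  8 → 9: 6/16
  9 → 10: 6/20
  10 → 11: 6/14
  11 → 12: 6/18
  12 → 13: 6/12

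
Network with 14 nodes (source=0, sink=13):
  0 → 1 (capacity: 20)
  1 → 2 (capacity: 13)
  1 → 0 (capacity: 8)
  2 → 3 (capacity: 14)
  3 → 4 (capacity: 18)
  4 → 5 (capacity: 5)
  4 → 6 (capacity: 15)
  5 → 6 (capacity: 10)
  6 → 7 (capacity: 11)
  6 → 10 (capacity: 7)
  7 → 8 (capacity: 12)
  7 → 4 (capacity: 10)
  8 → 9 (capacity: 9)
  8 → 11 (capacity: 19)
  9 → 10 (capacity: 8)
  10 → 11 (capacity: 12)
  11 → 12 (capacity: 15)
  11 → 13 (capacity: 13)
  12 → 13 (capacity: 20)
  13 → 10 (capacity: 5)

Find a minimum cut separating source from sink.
Min cut value = 13, edges: (1,2)

Min cut value: 13
Partition: S = [0, 1], T = [2, 3, 4, 5, 6, 7, 8, 9, 10, 11, 12, 13]
Cut edges: (1,2)

By max-flow min-cut theorem, max flow = min cut = 13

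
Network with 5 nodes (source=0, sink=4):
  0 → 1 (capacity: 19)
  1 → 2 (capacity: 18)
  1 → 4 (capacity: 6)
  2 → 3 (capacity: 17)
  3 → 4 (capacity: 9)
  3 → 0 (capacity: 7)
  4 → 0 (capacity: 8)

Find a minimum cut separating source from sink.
Min cut value = 15, edges: (1,4), (3,4)

Min cut value: 15
Partition: S = [0, 1, 2, 3], T = [4]
Cut edges: (1,4), (3,4)

By max-flow min-cut theorem, max flow = min cut = 15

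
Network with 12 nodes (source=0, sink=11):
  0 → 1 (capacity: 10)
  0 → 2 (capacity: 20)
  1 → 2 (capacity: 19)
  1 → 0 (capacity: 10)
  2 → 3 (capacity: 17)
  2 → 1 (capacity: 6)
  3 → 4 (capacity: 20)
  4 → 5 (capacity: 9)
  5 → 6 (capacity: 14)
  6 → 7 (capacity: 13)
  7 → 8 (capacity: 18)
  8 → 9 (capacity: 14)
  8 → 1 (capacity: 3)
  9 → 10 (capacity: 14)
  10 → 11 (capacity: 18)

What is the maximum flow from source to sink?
Maximum flow = 9

Max flow: 9

Flow assignment:
  0 → 1: 9/10
  1 → 2: 9/19
  2 → 3: 9/17
  3 → 4: 9/20
  4 → 5: 9/9
  5 → 6: 9/14
  6 → 7: 9/13
  7 → 8: 9/18
  8 → 9: 9/14
  9 → 10: 9/14
  10 → 11: 9/18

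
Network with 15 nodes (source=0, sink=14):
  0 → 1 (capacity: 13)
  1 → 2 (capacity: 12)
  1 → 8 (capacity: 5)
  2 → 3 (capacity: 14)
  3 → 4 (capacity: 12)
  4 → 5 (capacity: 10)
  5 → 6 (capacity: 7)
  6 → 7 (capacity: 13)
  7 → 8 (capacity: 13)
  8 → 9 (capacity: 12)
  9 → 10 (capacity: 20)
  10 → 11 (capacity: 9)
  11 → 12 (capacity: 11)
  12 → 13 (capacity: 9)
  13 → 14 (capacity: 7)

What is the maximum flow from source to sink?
Maximum flow = 7

Max flow: 7

Flow assignment:
  0 → 1: 7/13
  1 → 2: 7/12
  2 → 3: 7/14
  3 → 4: 7/12
  4 → 5: 7/10
  5 → 6: 7/7
  6 → 7: 7/13
  7 → 8: 7/13
  8 → 9: 7/12
  9 → 10: 7/20
  10 → 11: 7/9
  11 → 12: 7/11
  12 → 13: 7/9
  13 → 14: 7/7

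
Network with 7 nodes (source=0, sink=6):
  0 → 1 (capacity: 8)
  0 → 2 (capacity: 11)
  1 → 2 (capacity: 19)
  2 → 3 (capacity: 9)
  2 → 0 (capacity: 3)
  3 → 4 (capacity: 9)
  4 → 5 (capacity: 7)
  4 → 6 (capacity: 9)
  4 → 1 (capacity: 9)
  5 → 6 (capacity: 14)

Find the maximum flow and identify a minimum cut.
Max flow = 9, Min cut edges: (3,4)

Maximum flow: 9
Minimum cut: (3,4)
Partition: S = [0, 1, 2, 3], T = [4, 5, 6]

Max-flow min-cut theorem verified: both equal 9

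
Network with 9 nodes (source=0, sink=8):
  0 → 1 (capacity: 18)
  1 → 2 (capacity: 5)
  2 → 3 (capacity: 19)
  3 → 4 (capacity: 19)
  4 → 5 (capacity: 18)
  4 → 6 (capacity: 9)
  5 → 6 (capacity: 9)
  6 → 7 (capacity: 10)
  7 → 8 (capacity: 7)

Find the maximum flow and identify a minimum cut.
Max flow = 5, Min cut edges: (1,2)

Maximum flow: 5
Minimum cut: (1,2)
Partition: S = [0, 1], T = [2, 3, 4, 5, 6, 7, 8]

Max-flow min-cut theorem verified: both equal 5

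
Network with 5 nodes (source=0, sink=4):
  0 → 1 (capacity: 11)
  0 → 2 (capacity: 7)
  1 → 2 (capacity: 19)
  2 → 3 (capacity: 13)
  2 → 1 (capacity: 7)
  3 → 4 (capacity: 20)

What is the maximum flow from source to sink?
Maximum flow = 13

Max flow: 13

Flow assignment:
  0 → 1: 11/11
  0 → 2: 2/7
  1 → 2: 11/19
  2 → 3: 13/13
  3 → 4: 13/20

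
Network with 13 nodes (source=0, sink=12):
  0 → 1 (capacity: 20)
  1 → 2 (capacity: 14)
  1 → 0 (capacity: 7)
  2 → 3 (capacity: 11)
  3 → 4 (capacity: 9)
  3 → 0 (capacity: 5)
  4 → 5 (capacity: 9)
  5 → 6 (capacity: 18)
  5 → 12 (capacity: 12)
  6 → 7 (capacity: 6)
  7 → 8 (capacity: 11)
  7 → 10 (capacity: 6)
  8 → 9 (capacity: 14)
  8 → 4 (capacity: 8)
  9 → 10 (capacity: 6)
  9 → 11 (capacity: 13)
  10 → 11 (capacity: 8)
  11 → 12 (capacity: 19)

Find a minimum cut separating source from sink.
Min cut value = 9, edges: (4,5)

Min cut value: 9
Partition: S = [0, 1, 2, 3, 4], T = [5, 6, 7, 8, 9, 10, 11, 12]
Cut edges: (4,5)

By max-flow min-cut theorem, max flow = min cut = 9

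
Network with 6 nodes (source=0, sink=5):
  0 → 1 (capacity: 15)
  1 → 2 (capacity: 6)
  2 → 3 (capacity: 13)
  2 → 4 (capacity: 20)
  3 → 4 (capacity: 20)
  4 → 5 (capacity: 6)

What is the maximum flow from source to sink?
Maximum flow = 6

Max flow: 6

Flow assignment:
  0 → 1: 6/15
  1 → 2: 6/6
  2 → 4: 6/20
  4 → 5: 6/6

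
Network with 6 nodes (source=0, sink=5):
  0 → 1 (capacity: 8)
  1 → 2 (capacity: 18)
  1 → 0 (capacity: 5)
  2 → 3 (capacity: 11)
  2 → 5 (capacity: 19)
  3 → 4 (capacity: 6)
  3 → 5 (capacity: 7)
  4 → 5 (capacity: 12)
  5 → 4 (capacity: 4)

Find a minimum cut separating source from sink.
Min cut value = 8, edges: (0,1)

Min cut value: 8
Partition: S = [0], T = [1, 2, 3, 4, 5]
Cut edges: (0,1)

By max-flow min-cut theorem, max flow = min cut = 8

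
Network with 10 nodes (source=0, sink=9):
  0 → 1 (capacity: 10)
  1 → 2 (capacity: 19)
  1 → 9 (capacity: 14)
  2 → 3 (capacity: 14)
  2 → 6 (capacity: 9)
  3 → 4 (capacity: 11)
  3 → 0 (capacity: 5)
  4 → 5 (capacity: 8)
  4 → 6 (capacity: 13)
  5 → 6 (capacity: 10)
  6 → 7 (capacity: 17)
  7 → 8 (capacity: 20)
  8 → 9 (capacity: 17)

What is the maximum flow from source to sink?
Maximum flow = 10

Max flow: 10

Flow assignment:
  0 → 1: 10/10
  1 → 9: 10/14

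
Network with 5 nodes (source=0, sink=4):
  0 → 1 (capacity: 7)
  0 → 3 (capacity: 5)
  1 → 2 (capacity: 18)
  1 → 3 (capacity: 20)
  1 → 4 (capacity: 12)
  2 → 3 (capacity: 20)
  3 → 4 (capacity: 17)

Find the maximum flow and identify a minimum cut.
Max flow = 12, Min cut edges: (0,1), (0,3)

Maximum flow: 12
Minimum cut: (0,1), (0,3)
Partition: S = [0], T = [1, 2, 3, 4]

Max-flow min-cut theorem verified: both equal 12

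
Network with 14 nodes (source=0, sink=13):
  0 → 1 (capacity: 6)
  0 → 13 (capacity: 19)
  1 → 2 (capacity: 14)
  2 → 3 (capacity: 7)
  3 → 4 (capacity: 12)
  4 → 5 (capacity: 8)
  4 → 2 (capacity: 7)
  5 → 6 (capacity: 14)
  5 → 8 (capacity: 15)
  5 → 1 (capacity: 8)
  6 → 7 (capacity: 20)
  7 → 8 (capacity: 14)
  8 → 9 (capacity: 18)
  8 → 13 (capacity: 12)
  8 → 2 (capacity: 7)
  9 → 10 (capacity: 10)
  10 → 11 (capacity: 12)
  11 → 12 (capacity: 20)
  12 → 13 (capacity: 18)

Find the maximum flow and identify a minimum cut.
Max flow = 25, Min cut edges: (0,1), (0,13)

Maximum flow: 25
Minimum cut: (0,1), (0,13)
Partition: S = [0], T = [1, 2, 3, 4, 5, 6, 7, 8, 9, 10, 11, 12, 13]

Max-flow min-cut theorem verified: both equal 25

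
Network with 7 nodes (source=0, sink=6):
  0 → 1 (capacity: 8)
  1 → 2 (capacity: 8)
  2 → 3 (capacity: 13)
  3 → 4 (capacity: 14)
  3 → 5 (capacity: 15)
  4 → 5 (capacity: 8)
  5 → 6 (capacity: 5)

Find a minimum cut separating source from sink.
Min cut value = 5, edges: (5,6)

Min cut value: 5
Partition: S = [0, 1, 2, 3, 4, 5], T = [6]
Cut edges: (5,6)

By max-flow min-cut theorem, max flow = min cut = 5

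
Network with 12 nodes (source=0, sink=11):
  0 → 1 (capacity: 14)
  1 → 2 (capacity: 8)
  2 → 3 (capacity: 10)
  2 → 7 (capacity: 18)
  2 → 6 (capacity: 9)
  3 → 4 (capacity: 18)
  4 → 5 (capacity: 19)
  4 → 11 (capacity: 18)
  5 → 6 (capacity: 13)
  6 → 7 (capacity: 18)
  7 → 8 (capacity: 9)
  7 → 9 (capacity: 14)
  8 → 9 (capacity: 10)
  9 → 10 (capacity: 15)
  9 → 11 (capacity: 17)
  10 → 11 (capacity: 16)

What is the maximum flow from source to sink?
Maximum flow = 8

Max flow: 8

Flow assignment:
  0 → 1: 8/14
  1 → 2: 8/8
  2 → 3: 8/10
  3 → 4: 8/18
  4 → 11: 8/18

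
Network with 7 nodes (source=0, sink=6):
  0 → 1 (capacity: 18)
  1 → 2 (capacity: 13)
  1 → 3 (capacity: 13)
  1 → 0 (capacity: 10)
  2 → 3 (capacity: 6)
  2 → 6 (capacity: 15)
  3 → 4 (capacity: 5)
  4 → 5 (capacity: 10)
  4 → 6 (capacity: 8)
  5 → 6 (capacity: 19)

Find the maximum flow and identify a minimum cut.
Max flow = 18, Min cut edges: (1,2), (3,4)

Maximum flow: 18
Minimum cut: (1,2), (3,4)
Partition: S = [0, 1, 3], T = [2, 4, 5, 6]

Max-flow min-cut theorem verified: both equal 18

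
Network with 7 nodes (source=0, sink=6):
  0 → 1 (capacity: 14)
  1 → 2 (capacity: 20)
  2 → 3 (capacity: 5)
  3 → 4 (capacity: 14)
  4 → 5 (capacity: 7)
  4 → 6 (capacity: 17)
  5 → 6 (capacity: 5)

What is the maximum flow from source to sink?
Maximum flow = 5

Max flow: 5

Flow assignment:
  0 → 1: 5/14
  1 → 2: 5/20
  2 → 3: 5/5
  3 → 4: 5/14
  4 → 6: 5/17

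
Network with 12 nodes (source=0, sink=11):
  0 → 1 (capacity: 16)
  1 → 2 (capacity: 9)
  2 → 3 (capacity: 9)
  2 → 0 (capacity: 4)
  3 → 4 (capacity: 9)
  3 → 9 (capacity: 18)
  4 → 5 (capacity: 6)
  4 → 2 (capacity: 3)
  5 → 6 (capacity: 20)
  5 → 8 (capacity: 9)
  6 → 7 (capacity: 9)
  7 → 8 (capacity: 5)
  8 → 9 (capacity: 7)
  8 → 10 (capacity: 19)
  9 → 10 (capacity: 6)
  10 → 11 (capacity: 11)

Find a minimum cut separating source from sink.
Min cut value = 9, edges: (2,3)

Min cut value: 9
Partition: S = [0, 1, 2], T = [3, 4, 5, 6, 7, 8, 9, 10, 11]
Cut edges: (2,3)

By max-flow min-cut theorem, max flow = min cut = 9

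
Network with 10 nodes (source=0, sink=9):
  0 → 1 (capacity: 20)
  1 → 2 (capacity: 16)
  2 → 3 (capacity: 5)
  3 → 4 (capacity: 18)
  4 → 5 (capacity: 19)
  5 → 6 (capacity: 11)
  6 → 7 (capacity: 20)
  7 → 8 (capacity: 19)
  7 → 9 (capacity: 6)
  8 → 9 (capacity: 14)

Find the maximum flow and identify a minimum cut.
Max flow = 5, Min cut edges: (2,3)

Maximum flow: 5
Minimum cut: (2,3)
Partition: S = [0, 1, 2], T = [3, 4, 5, 6, 7, 8, 9]

Max-flow min-cut theorem verified: both equal 5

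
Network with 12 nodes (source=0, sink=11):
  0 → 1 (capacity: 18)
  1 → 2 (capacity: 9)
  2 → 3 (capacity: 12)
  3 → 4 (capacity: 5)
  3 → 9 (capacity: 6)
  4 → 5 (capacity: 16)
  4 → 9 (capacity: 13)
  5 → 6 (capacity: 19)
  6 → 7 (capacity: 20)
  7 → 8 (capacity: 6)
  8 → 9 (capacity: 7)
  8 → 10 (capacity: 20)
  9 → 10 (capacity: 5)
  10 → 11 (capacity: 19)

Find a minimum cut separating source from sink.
Min cut value = 9, edges: (1,2)

Min cut value: 9
Partition: S = [0, 1], T = [2, 3, 4, 5, 6, 7, 8, 9, 10, 11]
Cut edges: (1,2)

By max-flow min-cut theorem, max flow = min cut = 9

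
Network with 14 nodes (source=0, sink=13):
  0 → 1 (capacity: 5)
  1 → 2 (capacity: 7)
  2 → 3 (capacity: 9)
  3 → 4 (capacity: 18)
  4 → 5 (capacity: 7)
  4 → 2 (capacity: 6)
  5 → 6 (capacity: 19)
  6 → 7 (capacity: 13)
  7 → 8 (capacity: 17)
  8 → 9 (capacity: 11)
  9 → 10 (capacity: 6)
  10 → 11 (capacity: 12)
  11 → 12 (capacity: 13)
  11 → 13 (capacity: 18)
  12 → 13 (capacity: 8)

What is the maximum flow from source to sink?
Maximum flow = 5

Max flow: 5

Flow assignment:
  0 → 1: 5/5
  1 → 2: 5/7
  2 → 3: 5/9
  3 → 4: 5/18
  4 → 5: 5/7
  5 → 6: 5/19
  6 → 7: 5/13
  7 → 8: 5/17
  8 → 9: 5/11
  9 → 10: 5/6
  10 → 11: 5/12
  11 → 13: 5/18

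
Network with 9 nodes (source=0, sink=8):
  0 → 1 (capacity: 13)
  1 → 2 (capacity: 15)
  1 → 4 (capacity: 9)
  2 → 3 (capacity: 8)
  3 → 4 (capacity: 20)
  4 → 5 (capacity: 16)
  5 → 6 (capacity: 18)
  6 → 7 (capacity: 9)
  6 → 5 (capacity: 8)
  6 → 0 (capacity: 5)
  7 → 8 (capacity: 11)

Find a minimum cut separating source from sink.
Min cut value = 9, edges: (6,7)

Min cut value: 9
Partition: S = [0, 1, 2, 3, 4, 5, 6], T = [7, 8]
Cut edges: (6,7)

By max-flow min-cut theorem, max flow = min cut = 9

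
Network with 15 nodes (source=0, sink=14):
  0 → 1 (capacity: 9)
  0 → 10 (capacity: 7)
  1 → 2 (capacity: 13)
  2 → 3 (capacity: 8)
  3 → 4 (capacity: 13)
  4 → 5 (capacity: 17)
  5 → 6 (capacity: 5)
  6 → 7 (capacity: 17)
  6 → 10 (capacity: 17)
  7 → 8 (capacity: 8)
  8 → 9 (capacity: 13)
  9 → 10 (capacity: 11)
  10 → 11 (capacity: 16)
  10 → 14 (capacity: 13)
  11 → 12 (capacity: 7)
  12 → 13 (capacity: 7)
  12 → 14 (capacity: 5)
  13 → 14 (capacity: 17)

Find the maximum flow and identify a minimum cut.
Max flow = 12, Min cut edges: (0,10), (5,6)

Maximum flow: 12
Minimum cut: (0,10), (5,6)
Partition: S = [0, 1, 2, 3, 4, 5], T = [6, 7, 8, 9, 10, 11, 12, 13, 14]

Max-flow min-cut theorem verified: both equal 12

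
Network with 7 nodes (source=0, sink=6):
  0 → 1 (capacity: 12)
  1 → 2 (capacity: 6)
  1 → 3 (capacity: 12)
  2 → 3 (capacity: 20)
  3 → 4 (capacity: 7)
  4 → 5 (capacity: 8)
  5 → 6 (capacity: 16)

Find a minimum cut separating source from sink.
Min cut value = 7, edges: (3,4)

Min cut value: 7
Partition: S = [0, 1, 2, 3], T = [4, 5, 6]
Cut edges: (3,4)

By max-flow min-cut theorem, max flow = min cut = 7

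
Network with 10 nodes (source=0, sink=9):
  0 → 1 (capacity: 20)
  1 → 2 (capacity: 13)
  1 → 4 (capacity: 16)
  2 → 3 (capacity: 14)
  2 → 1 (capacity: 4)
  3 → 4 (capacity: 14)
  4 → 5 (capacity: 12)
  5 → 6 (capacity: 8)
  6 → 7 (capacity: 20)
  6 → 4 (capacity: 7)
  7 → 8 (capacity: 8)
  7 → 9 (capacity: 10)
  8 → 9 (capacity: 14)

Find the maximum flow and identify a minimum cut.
Max flow = 8, Min cut edges: (5,6)

Maximum flow: 8
Minimum cut: (5,6)
Partition: S = [0, 1, 2, 3, 4, 5], T = [6, 7, 8, 9]

Max-flow min-cut theorem verified: both equal 8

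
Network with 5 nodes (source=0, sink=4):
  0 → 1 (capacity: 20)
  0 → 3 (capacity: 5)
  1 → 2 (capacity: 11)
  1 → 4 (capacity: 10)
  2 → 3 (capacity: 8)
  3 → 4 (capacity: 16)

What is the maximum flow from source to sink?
Maximum flow = 23

Max flow: 23

Flow assignment:
  0 → 1: 18/20
  0 → 3: 5/5
  1 → 2: 8/11
  1 → 4: 10/10
  2 → 3: 8/8
  3 → 4: 13/16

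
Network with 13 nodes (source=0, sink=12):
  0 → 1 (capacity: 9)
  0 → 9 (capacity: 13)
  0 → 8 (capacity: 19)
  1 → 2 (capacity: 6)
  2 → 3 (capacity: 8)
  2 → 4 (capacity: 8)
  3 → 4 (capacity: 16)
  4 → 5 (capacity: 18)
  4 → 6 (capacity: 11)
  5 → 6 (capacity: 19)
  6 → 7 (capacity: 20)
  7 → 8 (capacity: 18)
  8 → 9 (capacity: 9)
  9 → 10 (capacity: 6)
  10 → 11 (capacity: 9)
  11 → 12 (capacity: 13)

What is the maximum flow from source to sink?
Maximum flow = 6

Max flow: 6

Flow assignment:
  0 → 1: 6/9
  1 → 2: 6/6
  2 → 4: 6/8
  4 → 6: 6/11
  6 → 7: 6/20
  7 → 8: 6/18
  8 → 9: 6/9
  9 → 10: 6/6
  10 → 11: 6/9
  11 → 12: 6/13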